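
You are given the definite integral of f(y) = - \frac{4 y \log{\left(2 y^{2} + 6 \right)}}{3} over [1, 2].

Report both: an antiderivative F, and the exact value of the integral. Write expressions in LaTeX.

Antiderivative: F(y) = - \frac{2 y^{2} \log{\left(y^{2} + 3 \right)}}{3} - \frac{2 y^{2} \log{\left(2 \right)}}{3} + \frac{2 y^{2}}{3} - 2 \log{\left(y^{2} + 3 \right)}; value = - \frac{8 \log{\left(14 \right)}}{3} - 2 \log{\left(7 \right)} + \frac{2 \log{\left(8 \right)}}{3} + 2 + 2 \log{\left(4 \right)}

Recover f(y) by differentiating a candidate F(y); any mismatch rules it out.
F(y) = - \frac{2 y^{2} \log{\left(y^{2} + 3 \right)}}{3} - \frac{2 y^{2} \log{\left(2 \right)}}{3} + \frac{2 y^{2}}{3} - 2 \log{\left(y^{2} + 3 \right)} is an antiderivative of f.
Check: d/dy[- \frac{2 y^{2} \log{\left(y^{2} + 3 \right)}}{3} - \frac{2 y^{2} \log{\left(2 \right)}}{3} + \frac{2 y^{2}}{3} - 2 \log{\left(y^{2} + 3 \right)}] = - \frac{4 y \log{\left(y^{2} + 3 \right)}}{3} - \frac{4 y \log{\left(2 \right)}}{3}, which equals f(y).
F(2) = - \frac{14 \log{\left(7 \right)}}{3} - \frac{8 \log{\left(2 \right)}}{3} + \frac{8}{3}; F(1) = - \frac{8 \log{\left(4 \right)}}{3} - \frac{2 \log{\left(2 \right)}}{3} + \frac{2}{3}.
Integral = F(2) - F(1) = - \frac{8 \log{\left(14 \right)}}{3} - 2 \log{\left(7 \right)} + \frac{2 \log{\left(8 \right)}}{3} + 2 + 2 \log{\left(4 \right)}.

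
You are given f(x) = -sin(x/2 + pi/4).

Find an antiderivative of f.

Differentiate the proposed F(x) back; it has to land on f(x) exactly.
Check: d/dx[2*cos(x/2 + pi/4)] = -sin(x/2 + pi/4) = f(x).

An antiderivative is F(x) = 2*cos(x/2 + pi/4).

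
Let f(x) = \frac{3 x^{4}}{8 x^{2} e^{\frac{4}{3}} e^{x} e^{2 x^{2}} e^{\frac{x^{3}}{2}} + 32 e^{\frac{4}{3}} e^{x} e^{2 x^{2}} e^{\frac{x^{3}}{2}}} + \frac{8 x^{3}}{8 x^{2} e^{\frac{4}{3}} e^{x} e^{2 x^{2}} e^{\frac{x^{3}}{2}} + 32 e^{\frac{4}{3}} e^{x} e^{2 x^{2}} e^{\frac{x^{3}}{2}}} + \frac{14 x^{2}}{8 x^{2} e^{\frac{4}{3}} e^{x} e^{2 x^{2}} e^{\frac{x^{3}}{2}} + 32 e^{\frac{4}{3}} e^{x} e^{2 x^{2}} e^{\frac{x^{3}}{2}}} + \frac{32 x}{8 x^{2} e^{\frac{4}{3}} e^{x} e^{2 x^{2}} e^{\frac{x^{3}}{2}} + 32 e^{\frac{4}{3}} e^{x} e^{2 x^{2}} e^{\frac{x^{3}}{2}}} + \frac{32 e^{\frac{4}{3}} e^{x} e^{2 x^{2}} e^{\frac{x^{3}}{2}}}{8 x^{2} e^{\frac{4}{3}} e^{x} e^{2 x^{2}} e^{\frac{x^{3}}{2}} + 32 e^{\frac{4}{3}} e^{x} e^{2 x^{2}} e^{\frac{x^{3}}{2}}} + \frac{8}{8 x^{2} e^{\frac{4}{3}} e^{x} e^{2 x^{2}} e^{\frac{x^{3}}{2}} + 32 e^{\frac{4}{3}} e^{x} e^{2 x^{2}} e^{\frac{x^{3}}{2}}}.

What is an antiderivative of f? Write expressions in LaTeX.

An antiderivative is F(x) = 2 \operatorname{atan}{\left(\frac{x}{2} \right)} - \frac{e^{- x} e^{- 2 x^{2}} e^{- \frac{x^{3}}{2}}}{4 e^{\frac{4}{3}}}.

The integrand splits into summands that can be handled one at a time.
Check: d/dx[2 \operatorname{atan}{\left(\frac{x}{2} \right)} - \frac{e^{- x} e^{- 2 x^{2}} e^{- \frac{x^{3}}{2}}}{4 e^{\frac{4}{3}}}] = \frac{3 x^{4} + 8 x^{3} + 14 x^{2} + 32 x + 32 e^{\frac{4}{3}} e^{x} e^{2 x^{2}} e^{\frac{x^{3}}{2}} + 8}{8 x^{2} e^{\frac{4}{3}} e^{x} e^{2 x^{2}} e^{\frac{x^{3}}{2}} + 32 e^{\frac{4}{3}} e^{x} e^{2 x^{2}} e^{\frac{x^{3}}{2}}}, which equals f(x).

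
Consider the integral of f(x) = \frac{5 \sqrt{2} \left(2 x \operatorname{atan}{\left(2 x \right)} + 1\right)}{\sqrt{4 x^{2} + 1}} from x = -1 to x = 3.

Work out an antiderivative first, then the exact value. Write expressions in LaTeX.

Antiderivative: F(x) = \frac{5 \sqrt{2} \sqrt{4 x^{2} + 1} \operatorname{atan}{\left(2 x \right)}}{2}; value = \frac{5 \sqrt{10} \operatorname{atan}{\left(2 \right)}}{2} + \frac{5 \sqrt{74} \operatorname{atan}{\left(6 \right)}}{2}

Recognize the product-rule pattern: f = u'v + uv' with u = 5 \sqrt{2 x^{2} + \frac{1}{2}}, v = \operatorname{atan}{\left(2 x \right)}, so integration by parts undoes it.
F(x) = \frac{5 \sqrt{2} \sqrt{4 x^{2} + 1} \operatorname{atan}{\left(2 x \right)}}{2} is an antiderivative of f.
Check: d/dx[\frac{5 \sqrt{2} \sqrt{4 x^{2} + 1} \operatorname{atan}{\left(2 x \right)}}{2}] = \frac{10 \sqrt{2} x \operatorname{atan}{\left(2 x \right)} + 5 \sqrt{2}}{\sqrt{4 x^{2} + 1}}, which equals f(x).
F(3) = \frac{5 \sqrt{74} \operatorname{atan}{\left(6 \right)}}{2}; F(-1) = - \frac{5 \sqrt{10} \operatorname{atan}{\left(2 \right)}}{2}.
Integral = F(3) - F(-1) = \frac{5 \sqrt{10} \operatorname{atan}{\left(2 \right)}}{2} + \frac{5 \sqrt{74} \operatorname{atan}{\left(6 \right)}}{2}.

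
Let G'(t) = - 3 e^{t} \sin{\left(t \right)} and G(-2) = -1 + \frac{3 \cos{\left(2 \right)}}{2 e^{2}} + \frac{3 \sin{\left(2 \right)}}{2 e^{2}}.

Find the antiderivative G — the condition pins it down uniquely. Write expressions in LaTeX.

G(t) = - \frac{3 e^{t} \sin{\left(t \right)}}{2} + \frac{3 e^{t} \cos{\left(t \right)}}{2} - 1

Differentiate the proposed G(t) back; it has to land on the given G'(t).
A general antiderivative is - \frac{3 e^{t} \sin{\left(t \right)}}{2} + \frac{3 e^{t} \cos{\left(t \right)}}{2} + C.
The condition gives C = -1 + \frac{3 \cos{\left(2 \right)}}{2 e^{2}} + \frac{3 \sin{\left(2 \right)}}{2 e^{2}} - (\frac{3 \cos{\left(2 \right)}}{2 e^{2}} + \frac{3 \sin{\left(2 \right)}}{2 e^{2}}) = -1.
So G(t) = - \frac{3 e^{t} \sin{\left(t \right)}}{2} + \frac{3 e^{t} \cos{\left(t \right)}}{2} - 1.
Check: d/dt[- \frac{3 e^{t} \sin{\left(t \right)}}{2} + \frac{3 e^{t} \cos{\left(t \right)}}{2} - 1] = - 3 e^{t} \sin{\left(t \right)} = G'(t).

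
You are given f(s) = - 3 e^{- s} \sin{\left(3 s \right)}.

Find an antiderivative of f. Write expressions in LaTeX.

An antiderivative is F(s) = \frac{3 \left(\sin{\left(3 s \right)} + 3 \cos{\left(3 s \right)}\right) e^{- s}}{10}.

An antiderivative F(s) passes only if d/ds[F] lands on f(s) exactly.
Check: d/ds[\frac{3 \left(\sin{\left(3 s \right)} + 3 \cos{\left(3 s \right)}\right) e^{- s}}{10}] = - 3 e^{- s} \sin{\left(3 s \right)} = f(s).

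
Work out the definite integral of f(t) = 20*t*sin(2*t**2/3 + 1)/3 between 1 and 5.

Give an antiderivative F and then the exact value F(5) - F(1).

Antiderivative: F(t) = -5*cos(2*t**2/3 + 1); value = -5*cos(53/3) + 5*cos(5/3)

The substitution u = 2*t**2/3 + 1 works: f is exactly (dF/du)*(du/dt) for that inner function.
F(t) = -5*cos(2*t**2/3 + 1) is an antiderivative of f.
Check: d/dt[-5*cos(2*t**2/3 + 1)] = 20*t*sin(2*t**2/3 + 1)/3 = f(t).
F(5) = -5*cos(53/3); F(1) = -5*cos(5/3).
Integral = F(5) - F(1) = -5*cos(53/3) + 5*cos(5/3).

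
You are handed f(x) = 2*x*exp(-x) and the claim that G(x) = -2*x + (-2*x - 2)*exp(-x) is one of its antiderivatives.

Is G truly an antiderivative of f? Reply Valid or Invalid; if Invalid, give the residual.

Invalid: d/dx[G] - f = -2, which is not 0.

d/dx[G] = (2*x - 2*exp(x))*exp(-x)
d/dx[G] - f(x) = -2 != 0.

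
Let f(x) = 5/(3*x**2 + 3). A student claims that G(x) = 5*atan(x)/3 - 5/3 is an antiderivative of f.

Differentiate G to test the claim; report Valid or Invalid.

d/dx[G] = 5/(3*x**2 + 3)
This equals f(x) exactly, so the claim holds.

Valid: G'(x) = f(x).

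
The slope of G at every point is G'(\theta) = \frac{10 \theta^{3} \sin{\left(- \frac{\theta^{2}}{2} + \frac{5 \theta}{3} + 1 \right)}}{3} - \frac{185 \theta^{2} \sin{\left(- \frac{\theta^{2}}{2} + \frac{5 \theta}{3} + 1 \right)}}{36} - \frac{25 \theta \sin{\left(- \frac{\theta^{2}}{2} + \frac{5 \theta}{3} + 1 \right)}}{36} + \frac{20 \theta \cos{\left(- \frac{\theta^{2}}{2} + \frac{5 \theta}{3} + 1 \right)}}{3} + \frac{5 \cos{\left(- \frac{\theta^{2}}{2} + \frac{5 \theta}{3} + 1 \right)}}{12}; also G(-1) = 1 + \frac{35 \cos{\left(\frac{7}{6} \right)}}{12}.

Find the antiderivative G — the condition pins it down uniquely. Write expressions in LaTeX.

G(\theta) = \frac{10 \theta^{2} \cos{\left(- \frac{\theta^{2}}{2} + \frac{5 \theta}{3} + 1 \right)}}{3} + \frac{5 \theta \cos{\left(- \frac{\theta^{2}}{2} + \frac{5 \theta}{3} + 1 \right)}}{12} + 1

G'(\theta) has the shape u'v + uv' for u = \frac{10 \theta^{2}}{3} + \frac{5 \theta}{12} and v = \cos{\left(- \frac{\theta^{2}}{2} + \frac{5 \theta}{3} + 1 \right)} — it is the derivative of the product u*v.
A general antiderivative is \frac{5 \left(2 \theta^{2} + \frac{\theta}{4}\right) \cos{\left(- \frac{\theta^{2}}{2} + \frac{5 \theta}{3} + 1 \right)}}{3} + C.
The condition gives C = 1 + \frac{35 \cos{\left(\frac{7}{6} \right)}}{12} - (\frac{35 \cos{\left(\frac{7}{6} \right)}}{12}) = 1.
So G(\theta) = \frac{10 \theta^{2} \cos{\left(- \frac{\theta^{2}}{2} + \frac{5 \theta}{3} + 1 \right)}}{3} + \frac{5 \theta \cos{\left(- \frac{\theta^{2}}{2} + \frac{5 \theta}{3} + 1 \right)}}{12} + 1.
Check: d/d\theta[\frac{10 \theta^{2} \cos{\left(- \frac{\theta^{2}}{2} + \frac{5 \theta}{3} + 1 \right)}}{3} + \frac{5 \theta \cos{\left(- \frac{\theta^{2}}{2} + \frac{5 \theta}{3} + 1 \right)}}{12} + 1] = \frac{10 \theta^{3} \sin{\left(- \frac{\theta^{2}}{2} + \frac{5 \theta}{3} + 1 \right)}}{3} - \frac{185 \theta^{2} \sin{\left(- \frac{\theta^{2}}{2} + \frac{5 \theta}{3} + 1 \right)}}{36} - \frac{25 \theta \sin{\left(- \frac{\theta^{2}}{2} + \frac{5 \theta}{3} + 1 \right)}}{36} + \frac{20 \theta \cos{\left(- \frac{\theta^{2}}{2} + \frac{5 \theta}{3} + 1 \right)}}{3} + \frac{5 \cos{\left(- \frac{\theta^{2}}{2} + \frac{5 \theta}{3} + 1 \right)}}{12} = G'(\theta).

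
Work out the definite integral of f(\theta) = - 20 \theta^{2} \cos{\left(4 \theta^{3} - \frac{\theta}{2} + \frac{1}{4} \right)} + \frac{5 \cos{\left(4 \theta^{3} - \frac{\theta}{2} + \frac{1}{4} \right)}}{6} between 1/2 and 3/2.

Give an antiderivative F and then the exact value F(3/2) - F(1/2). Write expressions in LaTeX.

The substitution u = 4 \theta^{3} - \frac{\theta}{2} + \frac{1}{4} works: f is exactly (dF/du)*(du/d\theta) for that inner function.
F(\theta) = - \frac{5 \sin{\left(4 \theta^{3} - \frac{\theta}{2} + \frac{1}{4} \right)}}{3} is an antiderivative of f.
Check: d/d\theta[- \frac{5 \sin{\left(4 \theta^{3} - \frac{\theta}{2} + \frac{1}{4} \right)}}{3}] = - 20 \theta^{2} \cos{\left(4 \theta^{3} - \frac{\theta}{2} + \frac{1}{4} \right)} + \frac{5 \cos{\left(4 \theta^{3} - \frac{\theta}{2} + \frac{1}{4} \right)}}{6} = f(\theta).
F(3/2) = - \frac{5 \sin{\left(13 \right)}}{3}; F(1/2) = - \frac{5 \sin{\left(\frac{1}{2} \right)}}{3}.
Integral = F(3/2) - F(1/2) = - \frac{5 \sin{\left(13 \right)}}{3} + \frac{5 \sin{\left(\frac{1}{2} \right)}}{3}.

Antiderivative: F(\theta) = - \frac{5 \sin{\left(4 \theta^{3} - \frac{\theta}{2} + \frac{1}{4} \right)}}{3}; value = - \frac{5 \sin{\left(13 \right)}}{3} + \frac{5 \sin{\left(\frac{1}{2} \right)}}{3}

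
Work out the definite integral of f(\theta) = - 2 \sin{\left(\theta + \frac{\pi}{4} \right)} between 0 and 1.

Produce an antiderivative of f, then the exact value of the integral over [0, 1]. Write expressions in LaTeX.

An antiderivative F(\theta) passes only if d/d\theta[F] lands on f(\theta) exactly.
F(\theta) = 2 \cos{\left(\theta + \frac{\pi}{4} \right)} is an antiderivative of f.
Check: d/d\theta[2 \cos{\left(\theta + \frac{\pi}{4} \right)}] = - 2 \sin{\left(\theta + \frac{\pi}{4} \right)} = f(\theta).
F(1) = 2 \cos{\left(\frac{\pi}{4} + 1 \right)}; F(0) = \sqrt{2}.
Integral = F(1) - F(0) = - \sqrt{2} + 2 \cos{\left(\frac{\pi}{4} + 1 \right)}.

Antiderivative: F(\theta) = 2 \cos{\left(\theta + \frac{\pi}{4} \right)}; value = - \sqrt{2} + 2 \cos{\left(\frac{\pi}{4} + 1 \right)}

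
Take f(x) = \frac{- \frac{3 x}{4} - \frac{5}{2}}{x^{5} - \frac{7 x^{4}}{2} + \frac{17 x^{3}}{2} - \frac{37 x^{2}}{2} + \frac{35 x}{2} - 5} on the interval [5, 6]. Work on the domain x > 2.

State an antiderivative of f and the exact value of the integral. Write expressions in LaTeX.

The denominator factors as 2 \left(x - 2\right) \left(x - 1\right) \left(2 x - 1\right) \left(x^{2} + 5\right); partial fractions split f into directly integrable pieces: - \frac{43 x + 95}{756 \left(x^{2} + 5\right)} - \frac{92}{63 \left(2 x - 1\right)} + \frac{13}{12 \left(x - 1\right)} - \frac{8}{27 \left(x - 2\right)}.
F(x) = - \frac{8 \log{\left(x - 2 \right)}}{27} + \frac{13 \log{\left(x - 1 \right)}}{12} - \frac{46 \log{\left(x - \frac{1}{2} \right)}}{63} - \frac{43 \log{\left(x^{2} + 5 \right)}}{1512} - \frac{19 \sqrt{5} \operatorname{atan}{\left(\frac{\sqrt{5} x}{5} \right)}}{756} is an antiderivative of f.
Check: d/dx[- \frac{8 \log{\left(x - 2 \right)}}{27} + \frac{13 \log{\left(x - 1 \right)}}{12} - \frac{46 \log{\left(x - \frac{1}{2} \right)}}{63} - \frac{43 \log{\left(x^{2} + 5 \right)}}{1512} - \frac{19 \sqrt{5} \operatorname{atan}{\left(\frac{\sqrt{5} x}{5} \right)}}{756}] = \frac{- 3 x - 10}{4 x^{5} - 14 x^{4} + 34 x^{3} - 74 x^{2} + 70 x - 20}, which equals f(x).
F(6) = - \frac{46 \log{\left(\frac{11}{2} \right)}}{63} - \frac{8 \log{\left(4 \right)}}{27} - \frac{43 \log{\left(41 \right)}}{1512} - \frac{19 \sqrt{5} \operatorname{atan}{\left(\frac{6 \sqrt{5}}{5} \right)}}{756} + \frac{13 \log{\left(5 \right)}}{12}; F(5) = - \frac{46 \log{\left(\frac{9}{2} \right)}}{63} - \frac{8 \log{\left(3 \right)}}{27} - \frac{43 \log{\left(30 \right)}}{1512} - \frac{19 \sqrt{5} \operatorname{atan}{\left(\sqrt{5} \right)}}{756} + \frac{13 \log{\left(4 \right)}}{12}.
Integral = F(6) - F(5) = - \frac{149 \log{\left(4 \right)}}{108} - \frac{46 \log{\left(\frac{11}{2} \right)}}{63} - \frac{43 \log{\left(41 \right)}}{1512} - \frac{19 \sqrt{5} \operatorname{atan}{\left(\frac{6 \sqrt{5}}{5} \right)}}{756} + \frac{19 \sqrt{5} \operatorname{atan}{\left(\sqrt{5} \right)}}{756} + \frac{43 \log{\left(30 \right)}}{1512} + \frac{8 \log{\left(3 \right)}}{27} + \frac{46 \log{\left(\frac{9}{2} \right)}}{63} + \frac{13 \log{\left(5 \right)}}{12}.

Antiderivative: F(x) = - \frac{8 \log{\left(x - 2 \right)}}{27} + \frac{13 \log{\left(x - 1 \right)}}{12} - \frac{46 \log{\left(x - \frac{1}{2} \right)}}{63} - \frac{43 \log{\left(x^{2} + 5 \right)}}{1512} - \frac{19 \sqrt{5} \operatorname{atan}{\left(\frac{\sqrt{5} x}{5} \right)}}{756}; value = - \frac{149 \log{\left(4 \right)}}{108} - \frac{46 \log{\left(\frac{11}{2} \right)}}{63} - \frac{43 \log{\left(41 \right)}}{1512} - \frac{19 \sqrt{5} \operatorname{atan}{\left(\frac{6 \sqrt{5}}{5} \right)}}{756} + \frac{19 \sqrt{5} \operatorname{atan}{\left(\sqrt{5} \right)}}{756} + \frac{43 \log{\left(30 \right)}}{1512} + \frac{8 \log{\left(3 \right)}}{27} + \frac{46 \log{\left(\frac{9}{2} \right)}}{63} + \frac{13 \log{\left(5 \right)}}{12}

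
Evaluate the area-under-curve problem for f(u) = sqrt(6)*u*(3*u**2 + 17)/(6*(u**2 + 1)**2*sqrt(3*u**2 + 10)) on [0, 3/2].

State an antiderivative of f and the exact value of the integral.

Recognize the product-rule pattern: f = v'r + vr' with v = -1/(u**2 + 1), r = sqrt(u**2/2 + 5/3), so integration by parts undoes it.
F(u) = -sqrt(u**2/2 + 5/3)/(u**2 + 1) is an antiderivative of f.
Check: d/du[-sqrt(u**2/2 + 5/3)/(u**2 + 1)] = (3*sqrt(6)*u**3 + 17*sqrt(6)*u)/(6*u**4*sqrt(3*u**2 + 10) + 12*u**2*sqrt(3*u**2 + 10) + 6*sqrt(3*u**2 + 10)), which equals f(u).
F(3/2) = -sqrt(402)/39; F(0) = -sqrt(15)/3.
Integral = F(3/2) - F(0) = -sqrt(402)/39 + sqrt(15)/3.

Antiderivative: F(u) = -sqrt(u**2/2 + 5/3)/(u**2 + 1); value = -sqrt(402)/39 + sqrt(15)/3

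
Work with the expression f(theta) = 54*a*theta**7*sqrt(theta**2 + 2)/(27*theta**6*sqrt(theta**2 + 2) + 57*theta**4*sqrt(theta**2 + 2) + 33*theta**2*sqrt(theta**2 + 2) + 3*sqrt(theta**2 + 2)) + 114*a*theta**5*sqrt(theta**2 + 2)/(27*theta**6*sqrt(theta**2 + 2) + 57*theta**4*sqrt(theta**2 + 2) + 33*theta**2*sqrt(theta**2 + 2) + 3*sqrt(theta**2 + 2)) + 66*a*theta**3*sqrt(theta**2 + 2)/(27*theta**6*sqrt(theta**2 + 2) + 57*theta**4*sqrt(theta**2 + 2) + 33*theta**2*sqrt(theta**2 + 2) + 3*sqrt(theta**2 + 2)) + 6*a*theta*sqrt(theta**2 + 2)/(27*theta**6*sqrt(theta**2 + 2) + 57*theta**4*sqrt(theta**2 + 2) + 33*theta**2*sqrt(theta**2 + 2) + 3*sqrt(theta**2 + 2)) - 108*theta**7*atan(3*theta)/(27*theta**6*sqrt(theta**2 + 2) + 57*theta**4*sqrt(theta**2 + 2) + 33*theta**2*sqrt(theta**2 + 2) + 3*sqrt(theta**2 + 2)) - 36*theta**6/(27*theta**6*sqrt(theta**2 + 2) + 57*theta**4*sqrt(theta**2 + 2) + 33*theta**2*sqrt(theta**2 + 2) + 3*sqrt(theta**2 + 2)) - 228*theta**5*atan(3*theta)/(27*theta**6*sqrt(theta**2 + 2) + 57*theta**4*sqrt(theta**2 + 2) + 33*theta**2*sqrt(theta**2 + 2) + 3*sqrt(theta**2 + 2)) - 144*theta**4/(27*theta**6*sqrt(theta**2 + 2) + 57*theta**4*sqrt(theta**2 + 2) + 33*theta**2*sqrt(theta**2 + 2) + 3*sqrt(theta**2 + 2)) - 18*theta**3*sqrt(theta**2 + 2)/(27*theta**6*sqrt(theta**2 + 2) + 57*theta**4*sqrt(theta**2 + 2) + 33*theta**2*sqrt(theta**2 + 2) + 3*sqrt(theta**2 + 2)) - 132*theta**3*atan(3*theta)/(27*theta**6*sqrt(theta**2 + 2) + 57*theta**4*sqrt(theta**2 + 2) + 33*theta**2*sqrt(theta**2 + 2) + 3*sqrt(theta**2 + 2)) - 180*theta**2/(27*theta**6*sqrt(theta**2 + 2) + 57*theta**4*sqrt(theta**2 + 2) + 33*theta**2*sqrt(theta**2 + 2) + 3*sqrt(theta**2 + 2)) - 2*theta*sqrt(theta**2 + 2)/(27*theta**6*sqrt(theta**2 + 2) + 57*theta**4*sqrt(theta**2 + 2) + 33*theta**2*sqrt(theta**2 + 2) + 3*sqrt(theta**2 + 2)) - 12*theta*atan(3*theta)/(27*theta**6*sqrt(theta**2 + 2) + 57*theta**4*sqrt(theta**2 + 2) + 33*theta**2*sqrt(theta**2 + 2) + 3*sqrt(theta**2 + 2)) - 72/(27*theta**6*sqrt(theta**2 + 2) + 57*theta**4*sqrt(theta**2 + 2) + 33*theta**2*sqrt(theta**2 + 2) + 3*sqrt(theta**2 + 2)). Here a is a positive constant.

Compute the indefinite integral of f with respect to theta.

Integrate term by term and add the pieces.
Check: d/dtheta[(3*a*theta**4 + 3*a*theta**2 - 12*theta**2*sqrt(theta**2 + 2)*atan(3*theta) - 12*sqrt(theta**2 + 2)*atan(3*theta) + 1)/(3*theta**2 + 3)] = (54*a*theta**7*sqrt(theta**2 + 2) + 114*a*theta**5*sqrt(theta**2 + 2) + 66*a*theta**3*sqrt(theta**2 + 2) + 6*a*theta*sqrt(theta**2 + 2) - 108*theta**7*atan(3*theta) - 36*theta**6 - 228*theta**5*atan(3*theta) - 144*theta**4 - 18*theta**3*sqrt(theta**2 + 2) - 132*theta**3*atan(3*theta) - 180*theta**2 - 2*theta*sqrt(theta**2 + 2) - 12*theta*atan(3*theta) - 72)/(27*theta**6*sqrt(theta**2 + 2) + 57*theta**4*sqrt(theta**2 + 2) + 33*theta**2*sqrt(theta**2 + 2) + 3*sqrt(theta**2 + 2)), which equals f(theta).

F(theta) = (3*a*theta**4 + 3*a*theta**2 - 12*theta**2*sqrt(theta**2 + 2)*atan(3*theta) - 12*sqrt(theta**2 + 2)*atan(3*theta) + 1)/(3*theta**2 + 3) + C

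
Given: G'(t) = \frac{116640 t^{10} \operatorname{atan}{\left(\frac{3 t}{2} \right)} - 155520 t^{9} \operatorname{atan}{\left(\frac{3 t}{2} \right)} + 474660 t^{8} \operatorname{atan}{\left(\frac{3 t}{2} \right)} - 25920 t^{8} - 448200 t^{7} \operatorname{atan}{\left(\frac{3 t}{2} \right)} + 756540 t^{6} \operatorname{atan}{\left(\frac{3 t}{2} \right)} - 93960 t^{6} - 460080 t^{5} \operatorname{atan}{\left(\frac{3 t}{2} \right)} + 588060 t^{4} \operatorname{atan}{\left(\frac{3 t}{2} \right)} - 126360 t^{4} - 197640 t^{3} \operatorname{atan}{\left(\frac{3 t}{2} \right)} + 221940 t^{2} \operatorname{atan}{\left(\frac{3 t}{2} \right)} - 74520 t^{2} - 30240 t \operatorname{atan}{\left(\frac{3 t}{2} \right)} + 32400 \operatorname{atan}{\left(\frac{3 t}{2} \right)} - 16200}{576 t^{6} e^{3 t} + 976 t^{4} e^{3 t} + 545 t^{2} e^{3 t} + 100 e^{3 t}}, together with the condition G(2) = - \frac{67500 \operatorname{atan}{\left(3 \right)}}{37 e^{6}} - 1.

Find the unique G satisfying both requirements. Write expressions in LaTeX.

The proposed G(t) is checked by its d/dt: the result must match the given G'(t).
A general antiderivative is - \frac{10 \left(3 t^{2} + 3\right)^{3} e^{- 3 t} \operatorname{atan}{\left(\frac{3 t}{2} \right)}}{4 t^{2} + \frac{5}{2}} + C.
The condition gives C = - \frac{67500 \operatorname{atan}{\left(3 \right)}}{37 e^{6}} - 1 - (- \frac{67500 \operatorname{atan}{\left(3 \right)}}{37 e^{6}}) = -1.
So G(t) = - \frac{\left(540 t^{6} \operatorname{atan}{\left(\frac{3 t}{2} \right)} + 1620 t^{4} \operatorname{atan}{\left(\frac{3 t}{2} \right)} + 8 t^{2} e^{3 t} + 1620 t^{2} \operatorname{atan}{\left(\frac{3 t}{2} \right)} + 5 e^{3 t} + 540 \operatorname{atan}{\left(\frac{3 t}{2} \right)}\right) e^{- 3 t}}{8 t^{2} + 5}.
Check: d/dt[- \frac{\left(540 t^{6} \operatorname{atan}{\left(\frac{3 t}{2} \right)} + 1620 t^{4} \operatorname{atan}{\left(\frac{3 t}{2} \right)} + 8 t^{2} e^{3 t} + 1620 t^{2} \operatorname{atan}{\left(\frac{3 t}{2} \right)} + 5 e^{3 t} + 540 \operatorname{atan}{\left(\frac{3 t}{2} \right)}\right) e^{- 3 t}}{8 t^{2} + 5}] = \frac{116640 t^{10} \operatorname{atan}{\left(\frac{3 t}{2} \right)} - 155520 t^{9} \operatorname{atan}{\left(\frac{3 t}{2} \right)} + 474660 t^{8} \operatorname{atan}{\left(\frac{3 t}{2} \right)} - 25920 t^{8} - 448200 t^{7} \operatorname{atan}{\left(\frac{3 t}{2} \right)} + 756540 t^{6} \operatorname{atan}{\left(\frac{3 t}{2} \right)} - 93960 t^{6} - 460080 t^{5} \operatorname{atan}{\left(\frac{3 t}{2} \right)} + 588060 t^{4} \operatorname{atan}{\left(\frac{3 t}{2} \right)} - 126360 t^{4} - 197640 t^{3} \operatorname{atan}{\left(\frac{3 t}{2} \right)} + 221940 t^{2} \operatorname{atan}{\left(\frac{3 t}{2} \right)} - 74520 t^{2} - 30240 t \operatorname{atan}{\left(\frac{3 t}{2} \right)} + 32400 \operatorname{atan}{\left(\frac{3 t}{2} \right)} - 16200}{576 t^{6} e^{3 t} + 976 t^{4} e^{3 t} + 545 t^{2} e^{3 t} + 100 e^{3 t}} = G'(t).

G(t) = - \frac{\left(540 t^{6} \operatorname{atan}{\left(\frac{3 t}{2} \right)} + 1620 t^{4} \operatorname{atan}{\left(\frac{3 t}{2} \right)} + 8 t^{2} e^{3 t} + 1620 t^{2} \operatorname{atan}{\left(\frac{3 t}{2} \right)} + 5 e^{3 t} + 540 \operatorname{atan}{\left(\frac{3 t}{2} \right)}\right) e^{- 3 t}}{8 t^{2} + 5}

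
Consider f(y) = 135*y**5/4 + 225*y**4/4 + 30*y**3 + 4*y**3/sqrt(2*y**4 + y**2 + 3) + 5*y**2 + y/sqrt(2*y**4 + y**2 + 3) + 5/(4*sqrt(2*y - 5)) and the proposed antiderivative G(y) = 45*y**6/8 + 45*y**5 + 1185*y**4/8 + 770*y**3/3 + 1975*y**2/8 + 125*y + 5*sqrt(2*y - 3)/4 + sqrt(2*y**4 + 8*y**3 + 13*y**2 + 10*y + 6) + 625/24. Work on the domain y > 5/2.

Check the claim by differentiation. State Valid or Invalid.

d/dy[G] = (135*y**5*sqrt(2*y - 3)*sqrt(2*y**4 + 8*y**3 + 13*y**2 + 10*y + 6) + 900*y**4*sqrt(2*y - 3)*sqrt(2*y**4 + 8*y**3 + 13*y**2 + 10*y + 6) + 2370*y**3*sqrt(2*y - 3)*sqrt(2*y**4 + 8*y**3 + 13*y**2 + 10*y + 6) + 16*y**3*sqrt(2*y - 3) + 3080*y**2*sqrt(2*y - 3)*sqrt(2*y**4 + 8*y**3 + 13*y**2 + 10*y + 6) + 48*y**2*sqrt(2*y - 3) + 1975*y*sqrt(2*y - 3)*sqrt(2*y**4 + 8*y**3 + 13*y**2 + 10*y + 6) + 52*y*sqrt(2*y - 3) + 500*sqrt(2*y - 3)*sqrt(2*y**4 + 8*y**3 + 13*y**2 + 10*y + 6) + 20*sqrt(2*y - 3) + 5*sqrt(2*y**4 + 8*y**3 + 13*y**2 + 10*y + 6))/(4*sqrt(2*y - 3)*sqrt(2*y**4 + 8*y**3 + 13*y**2 + 10*y + 6))
d/dy[G] - f(y) = (675*y**4*sqrt(2*y - 5)*sqrt(2*y - 3)*sqrt(2*y**4 + y**2 + 3)*sqrt(2*y**4 + 8*y**3 + 13*y**2 + 10*y + 6) + 2250*y**3*sqrt(2*y - 5)*sqrt(2*y - 3)*sqrt(2*y**4 + y**2 + 3)*sqrt(2*y**4 + 8*y**3 + 13*y**2 + 10*y + 6) + 16*y**3*sqrt(2*y - 5)*sqrt(2*y - 3)*sqrt(2*y**4 + y**2 + 3) - 16*y**3*sqrt(2*y - 5)*sqrt(2*y - 3)*sqrt(2*y**4 + 8*y**3 + 13*y**2 + 10*y + 6) + 3060*y**2*sqrt(2*y - 5)*sqrt(2*y - 3)*sqrt(2*y**4 + y**2 + 3)*sqrt(2*y**4 + 8*y**3 + 13*y**2 + 10*y + 6) + 48*y**2*sqrt(2*y - 5)*sqrt(2*y - 3)*sqrt(2*y**4 + y**2 + 3) + 1975*y*sqrt(2*y - 5)*sqrt(2*y - 3)*sqrt(2*y**4 + y**2 + 3)*sqrt(2*y**4 + 8*y**3 + 13*y**2 + 10*y + 6) + 52*y*sqrt(2*y - 5)*sqrt(2*y - 3)*sqrt(2*y**4 + y**2 + 3) - 4*y*sqrt(2*y - 5)*sqrt(2*y - 3)*sqrt(2*y**4 + 8*y**3 + 13*y**2 + 10*y + 6) + 500*sqrt(2*y - 5)*sqrt(2*y - 3)*sqrt(2*y**4 + y**2 + 3)*sqrt(2*y**4 + 8*y**3 + 13*y**2 + 10*y + 6) + 20*sqrt(2*y - 5)*sqrt(2*y - 3)*sqrt(2*y**4 + y**2 + 3) + 5*sqrt(2*y - 5)*sqrt(2*y**4 + y**2 + 3)*sqrt(2*y**4 + 8*y**3 + 13*y**2 + 10*y + 6) - 5*sqrt(2*y - 3)*sqrt(2*y**4 + y**2 + 3)*sqrt(2*y**4 + 8*y**3 + 13*y**2 + 10*y + 6))/(4*sqrt(2*y - 5)*sqrt(2*y - 3)*sqrt(2*y**4 + y**2 + 3)*sqrt(2*y**4 + 8*y**3 + 13*y**2 + 10*y + 6)) != 0.

Invalid: d/dy[G] - f = (675*y**4*sqrt(2*y - 5)*sqrt(2*y - 3)*sqrt(2*y**4 + y**2 + 3)*sqrt(2*y**4 + 8*y**3 + 13*y**2 + 10*y + 6) + 2250*y**3*sqrt(2*y - 5)*sqrt(2*y - 3)*sqrt(2*y**4 + y**2 + 3)*sqrt(2*y**4 + 8*y**3 + 13*y**2 + 10*y + 6) + 16*y**3*sqrt(2*y - 5)*sqrt(2*y - 3)*sqrt(2*y**4 + y**2 + 3) - 16*y**3*sqrt(2*y - 5)*sqrt(2*y - 3)*sqrt(2*y**4 + 8*y**3 + 13*y**2 + 10*y + 6) + 3060*y**2*sqrt(2*y - 5)*sqrt(2*y - 3)*sqrt(2*y**4 + y**2 + 3)*sqrt(2*y**4 + 8*y**3 + 13*y**2 + 10*y + 6) + 48*y**2*sqrt(2*y - 5)*sqrt(2*y - 3)*sqrt(2*y**4 + y**2 + 3) + 1975*y*sqrt(2*y - 5)*sqrt(2*y - 3)*sqrt(2*y**4 + y**2 + 3)*sqrt(2*y**4 + 8*y**3 + 13*y**2 + 10*y + 6) + 52*y*sqrt(2*y - 5)*sqrt(2*y - 3)*sqrt(2*y**4 + y**2 + 3) - 4*y*sqrt(2*y - 5)*sqrt(2*y - 3)*sqrt(2*y**4 + 8*y**3 + 13*y**2 + 10*y + 6) + 500*sqrt(2*y - 5)*sqrt(2*y - 3)*sqrt(2*y**4 + y**2 + 3)*sqrt(2*y**4 + 8*y**3 + 13*y**2 + 10*y + 6) + 20*sqrt(2*y - 5)*sqrt(2*y - 3)*sqrt(2*y**4 + y**2 + 3) + 5*sqrt(2*y - 5)*sqrt(2*y**4 + y**2 + 3)*sqrt(2*y**4 + 8*y**3 + 13*y**2 + 10*y + 6) - 5*sqrt(2*y - 3)*sqrt(2*y**4 + y**2 + 3)*sqrt(2*y**4 + 8*y**3 + 13*y**2 + 10*y + 6))/(4*sqrt(2*y - 5)*sqrt(2*y - 3)*sqrt(2*y**4 + y**2 + 3)*sqrt(2*y**4 + 8*y**3 + 13*y**2 + 10*y + 6)), which is not 0.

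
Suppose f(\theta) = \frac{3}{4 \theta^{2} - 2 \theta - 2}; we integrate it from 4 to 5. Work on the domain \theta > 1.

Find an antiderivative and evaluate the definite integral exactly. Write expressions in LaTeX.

Factor the denominator (2 \left(\theta - 1\right) \left(2 \theta + 1\right)) and decompose: f = - \frac{1}{2 \theta + 1} + \frac{1}{2 \left(\theta - 1\right)}; each piece integrates to a log, atan, or power term.
F(\theta) = \frac{\log{\left(\theta - 1 \right)} - \log{\left(\theta + \frac{1}{2} \right)}}{2} is an antiderivative of f.
Check: d/d\theta[\frac{\log{\left(\theta - 1 \right)} - \log{\left(\theta + \frac{1}{2} \right)}}{2}] = \frac{3}{4 \theta^{2} - 2 \theta - 2} = f(\theta).
F(5) = - \frac{\log{\left(\frac{11}{2} \right)}}{2} + \frac{\log{\left(4 \right)}}{2}; F(4) = - \frac{\log{\left(\frac{9}{2} \right)}}{2} + \frac{\log{\left(3 \right)}}{2}.
Integral = F(5) - F(4) = - \frac{\log{\left(\frac{11}{2} \right)}}{2} - \frac{\log{\left(3 \right)}}{2} + \frac{\log{\left(4 \right)}}{2} + \frac{\log{\left(\frac{9}{2} \right)}}{2}.

Antiderivative: F(\theta) = \frac{\log{\left(\theta - 1 \right)} - \log{\left(\theta + \frac{1}{2} \right)}}{2}; value = - \frac{\log{\left(\frac{11}{2} \right)}}{2} - \frac{\log{\left(3 \right)}}{2} + \frac{\log{\left(4 \right)}}{2} + \frac{\log{\left(\frac{9}{2} \right)}}{2}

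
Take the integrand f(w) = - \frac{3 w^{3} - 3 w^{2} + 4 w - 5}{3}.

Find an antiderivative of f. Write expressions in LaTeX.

An antiderivative is F(w) = - \frac{w^{4}}{4} + \frac{w^{3}}{3} - \frac{2 w^{2}}{3} + \frac{5 w}{3}.

Whatever form F(w) takes, F'(w) = f(w) is non-negotiable.
Check: d/dw[- \frac{w^{4}}{4} + \frac{w^{3}}{3} - \frac{2 w^{2}}{3} + \frac{5 w}{3}] = - w^{3} + w^{2} - \frac{4 w}{3} + \frac{5}{3}, which equals f(w).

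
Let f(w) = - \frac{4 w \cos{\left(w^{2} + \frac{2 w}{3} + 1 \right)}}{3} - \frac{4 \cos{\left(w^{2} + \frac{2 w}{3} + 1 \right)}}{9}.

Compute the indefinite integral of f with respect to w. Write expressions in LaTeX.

f matches the chain-rule pattern g'(h)*h' with inner function h(w) = w^{2} + \frac{2 w}{3} + 1; substituting u = h(w) collapses the integral.
Check: d/dw[- \frac{2 \sin{\left(w^{2} + \frac{2 w}{3} + 1 \right)}}{3}] = - \frac{4 w \cos{\left(w^{2} + \frac{2 w}{3} + 1 \right)}}{3} - \frac{4 \cos{\left(w^{2} + \frac{2 w}{3} + 1 \right)}}{9} = f(w).

F(w) = - \frac{2 \sin{\left(w^{2} + \frac{2 w}{3} + 1 \right)}}{3} + C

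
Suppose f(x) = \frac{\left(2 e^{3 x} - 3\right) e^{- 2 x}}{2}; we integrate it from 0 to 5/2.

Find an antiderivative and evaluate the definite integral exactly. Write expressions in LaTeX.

Antiderivative: F(x) = \frac{\left(4 e^{3 x} + 3\right) e^{- 2 x}}{4}; value = - \frac{7}{4} + \frac{3}{4 e^{5}} + e^{\frac{5}{2}}

Differentiate the proposed F(x) back; it has to land on f(x) exactly.
F(x) = \frac{\left(4 e^{3 x} + 3\right) e^{- 2 x}}{4} is an antiderivative of f.
Check: d/dx[\frac{\left(4 e^{3 x} + 3\right) e^{- 2 x}}{4}] = \frac{\left(2 e^{3 x} - 3\right) e^{- 2 x}}{2} = f(x).
F(5/2) = \frac{3}{4 e^{5}} + e^{\frac{5}{2}}; F(0) = \frac{7}{4}.
Integral = F(5/2) - F(0) = - \frac{7}{4} + \frac{3}{4 e^{5}} + e^{\frac{5}{2}}.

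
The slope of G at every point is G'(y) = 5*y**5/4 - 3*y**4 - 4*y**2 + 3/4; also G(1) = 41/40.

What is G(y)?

G(y) = 5*y**6/24 - 3*y**5/5 - 4*y**3/3 + 3*y/4 + 2

The integrand splits into summands that can be handled one at a time.
A general antiderivative is 5*y**6/24 - 3*y**5/5 - 4*y**3/3 + 3*y/4 + C.
The condition gives C = 41/40 - (-39/40) = 2.
So G(y) = 5*y**6/24 - 3*y**5/5 - 4*y**3/3 + 3*y/4 + 2.
Check: d/dy[5*y**6/24 - 3*y**5/5 - 4*y**3/3 + 3*y/4 + 2] = 5*y**5/4 - 3*y**4 - 4*y**2 + 3/4 = G'(y).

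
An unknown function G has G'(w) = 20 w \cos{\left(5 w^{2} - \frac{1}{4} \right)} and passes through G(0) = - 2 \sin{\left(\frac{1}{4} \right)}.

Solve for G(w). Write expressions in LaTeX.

G(w) = 2 \sin{\left(5 w^{2} - \frac{1}{4} \right)}

The substitution u = 5 w^{2} - \frac{1}{4} works: G'(w) is exactly (dG/du)*(du/dw) for that inner function.
A general antiderivative is 2 \sin{\left(5 w^{2} - \frac{1}{4} \right)} + C.
The condition gives C = - 2 \sin{\left(\frac{1}{4} \right)} - (- 2 \sin{\left(\frac{1}{4} \right)}) = 0.
So G(w) = 2 \sin{\left(5 w^{2} - \frac{1}{4} \right)}.
Check: d/dw[2 \sin{\left(5 w^{2} - \frac{1}{4} \right)}] = 20 w \cos{\left(5 w^{2} - \frac{1}{4} \right)} = G'(w).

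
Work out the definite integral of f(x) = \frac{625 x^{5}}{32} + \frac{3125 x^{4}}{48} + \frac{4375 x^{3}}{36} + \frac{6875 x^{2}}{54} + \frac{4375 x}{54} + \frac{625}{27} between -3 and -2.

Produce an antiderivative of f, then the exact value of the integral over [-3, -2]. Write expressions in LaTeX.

Antiderivative: F(x) = - \frac{625 \left(- 3 x^{2} - 4 x - 4\right)^{3}}{5184}; value = - \frac{3966875}{5184}

The substitution u = - \frac{5 x^{2}}{4} - \frac{5 x}{3} - \frac{5}{3} works: f is exactly (dF/du)*(du/dx) for that inner function.
F(x) = - \frac{625 \left(- 3 x^{2} - 4 x - 4\right)^{3}}{5184} is an antiderivative of f.
Check: d/dx[- \frac{625 \left(- 3 x^{2} - 4 x - 4\right)^{3}}{5184}] = \frac{625 x^{5}}{32} + \frac{3125 x^{4}}{48} + \frac{4375 x^{3}}{36} + \frac{6875 x^{2}}{54} + \frac{4375 x}{54} + \frac{625}{27} = f(x).
F(-2) = \frac{5000}{81}; F(-3) = \frac{4286875}{5184}.
Integral = F(-2) - F(-3) = - \frac{3966875}{5184}.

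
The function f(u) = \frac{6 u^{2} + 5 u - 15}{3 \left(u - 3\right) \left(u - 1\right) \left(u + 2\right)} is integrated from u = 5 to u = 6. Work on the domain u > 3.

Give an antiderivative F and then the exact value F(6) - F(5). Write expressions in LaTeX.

The denominator factors as 3 \left(u - 3\right) \left(u - 1\right) \left(u + 2\right); partial fractions split f into directly integrable pieces: - \frac{1}{45 \left(u + 2\right)} + \frac{2}{9 \left(u - 1\right)} + \frac{9}{5 \left(u - 3\right)}.
F(u) = \frac{81 \log{\left(u - 3 \right)} + 10 \log{\left(u - 1 \right)} - \log{\left(u + 2 \right)}}{45} is an antiderivative of f.
Check: d/du[\frac{81 \log{\left(u - 3 \right)} + 10 \log{\left(u - 1 \right)} - \log{\left(u + 2 \right)}}{45}] = \frac{6 u^{2} + 5 u - 15}{3 u^{3} - 6 u^{2} - 15 u + 18}, which equals f(u).
F(6) = - \frac{\log{\left(8 \right)}}{45} + \frac{2 \log{\left(5 \right)}}{9} + \frac{9 \log{\left(3 \right)}}{5}; F(5) = - \frac{\log{\left(7 \right)}}{45} + \frac{2 \log{\left(4 \right)}}{9} + \frac{9 \log{\left(2 \right)}}{5}.
Integral = F(6) - F(5) = - \frac{9 \log{\left(2 \right)}}{5} - \frac{2 \log{\left(4 \right)}}{9} - \frac{\log{\left(8 \right)}}{45} + \frac{\log{\left(7 \right)}}{45} + \frac{2 \log{\left(5 \right)}}{9} + \frac{9 \log{\left(3 \right)}}{5}.

Antiderivative: F(u) = \frac{81 \log{\left(u - 3 \right)} + 10 \log{\left(u - 1 \right)} - \log{\left(u + 2 \right)}}{45}; value = - \frac{9 \log{\left(2 \right)}}{5} - \frac{2 \log{\left(4 \right)}}{9} - \frac{\log{\left(8 \right)}}{45} + \frac{\log{\left(7 \right)}}{45} + \frac{2 \log{\left(5 \right)}}{9} + \frac{9 \log{\left(3 \right)}}{5}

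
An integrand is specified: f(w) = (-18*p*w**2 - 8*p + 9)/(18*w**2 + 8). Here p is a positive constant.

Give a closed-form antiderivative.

An antiderivative is F(w) = -(4*p*w - 3*atan(3*w/2))/4.

Differentiate the proposed F(w) back; it has to land on f(w) exactly.
Check: d/dw[-(4*p*w - 3*atan(3*w/2))/4] = (-18*p*w**2 - 8*p + 9)/(18*w**2 + 8) = f(w).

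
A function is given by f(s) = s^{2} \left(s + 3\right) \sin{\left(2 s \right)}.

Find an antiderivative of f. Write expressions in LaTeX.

An antiderivative is F(s) = - \frac{4 s^{3} \cos{\left(2 s \right)} - 6 s^{2} \sin{\left(2 s \right)} + 12 s^{2} \cos{\left(2 s \right)} - 12 s \sin{\left(2 s \right)} - 6 s \cos{\left(2 s \right)} + 3 \sin{\left(2 s \right)} - 6 \cos{\left(2 s \right)}}{8}.

Since d/ds undoes antidifferentiation here, F'(s) = f(s) is required of F(s).
Check: d/ds[- \frac{4 s^{3} \cos{\left(2 s \right)} - 6 s^{2} \sin{\left(2 s \right)} + 12 s^{2} \cos{\left(2 s \right)} - 12 s \sin{\left(2 s \right)} - 6 s \cos{\left(2 s \right)} + 3 \sin{\left(2 s \right)} - 6 \cos{\left(2 s \right)}}{8}] = s^{3} \sin{\left(2 s \right)} + 3 s^{2} \sin{\left(2 s \right)}, which equals f(s).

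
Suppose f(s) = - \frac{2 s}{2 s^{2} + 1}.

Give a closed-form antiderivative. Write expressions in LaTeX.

An antiderivative is F(s) = - \frac{\log{\left(s^{2} + \frac{1}{2} \right)}}{2}.

f matches the chain-rule pattern g'(h)*h' with inner function h(s) = s^{2} + \frac{1}{2}; substituting u = h(s) collapses the integral.
Check: d/ds[- \frac{\log{\left(s^{2} + \frac{1}{2} \right)}}{2}] = - \frac{2 s}{2 s^{2} + 1} = f(s).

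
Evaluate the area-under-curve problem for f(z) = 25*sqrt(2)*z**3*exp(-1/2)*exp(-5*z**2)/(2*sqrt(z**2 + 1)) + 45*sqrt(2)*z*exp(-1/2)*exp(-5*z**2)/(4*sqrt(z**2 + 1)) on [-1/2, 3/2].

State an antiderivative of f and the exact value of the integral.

Antiderivative: F(z) = -5*sqrt(2*z**2 + 2)*exp(-5*z**2 - 1/2)/4; value = -5*sqrt(26)*exp(-47/4)/8 + 5*sqrt(10)*exp(-7/4)/8

Recognize the product-rule pattern: f = u'v + uv' with u = -5*sqrt(2*z**2 + 2)/4, v = exp(-5*z**2 - 1/2), so integration by parts undoes it.
F(z) = -5*sqrt(2*z**2 + 2)*exp(-5*z**2 - 1/2)/4 is an antiderivative of f.
Check: d/dz[-5*sqrt(2*z**2 + 2)*exp(-5*z**2 - 1/2)/4] = (50*sqrt(2)*z**3 + 45*sqrt(2)*z)*exp(-1/2)*exp(-5*z**2)/(4*sqrt(z**2 + 1)), which equals f(z).
F(3/2) = -5*sqrt(26)*exp(-47/4)/8; F(-1/2) = -5*sqrt(10)*exp(-7/4)/8.
Integral = F(3/2) - F(-1/2) = -5*sqrt(26)*exp(-47/4)/8 + 5*sqrt(10)*exp(-7/4)/8.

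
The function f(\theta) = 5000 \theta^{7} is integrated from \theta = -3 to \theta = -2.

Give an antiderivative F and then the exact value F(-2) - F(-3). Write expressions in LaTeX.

An antiderivative F(\theta) passes only if d/d\theta[F] lands on f(\theta) exactly.
F(\theta) = 625 \theta^{8} is an antiderivative of f.
Check: d/d\theta[625 \theta^{8}] = 5000 \theta^{7} = f(\theta).
F(-2) = 160000; F(-3) = 4100625.
Integral = F(-2) - F(-3) = -3940625.

Antiderivative: F(\theta) = 625 \theta^{8}; value = -3940625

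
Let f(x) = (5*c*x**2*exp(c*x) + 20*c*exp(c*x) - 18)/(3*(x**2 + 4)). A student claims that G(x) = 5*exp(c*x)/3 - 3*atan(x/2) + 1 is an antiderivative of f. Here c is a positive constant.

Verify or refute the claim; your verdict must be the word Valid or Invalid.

Valid. The derivative of G reproduces f.

d/dx[G] = (5*c*x**2*exp(c*x) + 20*c*exp(c*x) - 18)/(3*x**2 + 12)
This equals f(x) exactly, so the claim holds.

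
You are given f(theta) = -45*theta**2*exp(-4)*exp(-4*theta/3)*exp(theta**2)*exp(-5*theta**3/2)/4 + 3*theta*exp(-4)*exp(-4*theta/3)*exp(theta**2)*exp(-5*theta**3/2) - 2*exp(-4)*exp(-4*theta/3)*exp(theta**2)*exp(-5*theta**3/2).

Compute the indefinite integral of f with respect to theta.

F(theta) = 3*exp(-4)*exp(-4*theta/3)*exp(theta**2)*exp(-5*theta**3/2)/2 + C

f matches the chain-rule pattern g'(h)*h' with inner function h(theta) = -5*theta**3/2 + theta**2 - 4*theta/3 - 4; substituting u = h(theta) collapses the integral.
Check: d/dtheta[3*exp(-4)*exp(-4*theta/3)*exp(theta**2)*exp(-5*theta**3/2)/2] = (-45*theta**2*exp(theta**2) + 12*theta*exp(theta**2) - 8*exp(theta**2))*exp(-4)*exp(-4*theta/3)*exp(-5*theta**3/2)/4, which equals f(theta).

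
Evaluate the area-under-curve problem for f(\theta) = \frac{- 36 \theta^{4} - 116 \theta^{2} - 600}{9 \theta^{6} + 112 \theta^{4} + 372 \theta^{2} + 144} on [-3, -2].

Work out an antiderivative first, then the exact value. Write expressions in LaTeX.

Antiderivative: F(\theta) = \frac{2 \theta - 3 \left(\theta^{2} + 6\right) \operatorname{atan}{\left(\frac{3 \theta}{2} \right)}}{\theta^{2} + 6}; value = - 3 \operatorname{atan}{\left(\frac{9}{2} \right)} + 3 \operatorname{atan}{\left(3 \right)}

A first test for any F(\theta): its \theta-derivative must equal f(\theta) identically.
F(\theta) = \frac{2 \theta - 3 \left(\theta^{2} + 6\right) \operatorname{atan}{\left(\frac{3 \theta}{2} \right)}}{\theta^{2} + 6} is an antiderivative of f.
Check: d/d\theta[\frac{2 \theta - 3 \left(\theta^{2} + 6\right) \operatorname{atan}{\left(\frac{3 \theta}{2} \right)}}{\theta^{2} + 6}] = \frac{- 36 \theta^{4} - 116 \theta^{2} - 600}{9 \theta^{6} + 112 \theta^{4} + 372 \theta^{2} + 144} = f(\theta).
F(-2) = - \frac{2}{5} + 3 \operatorname{atan}{\left(3 \right)}; F(-3) = - \frac{2}{5} + 3 \operatorname{atan}{\left(\frac{9}{2} \right)}.
Integral = F(-2) - F(-3) = - 3 \operatorname{atan}{\left(\frac{9}{2} \right)} + 3 \operatorname{atan}{\left(3 \right)}.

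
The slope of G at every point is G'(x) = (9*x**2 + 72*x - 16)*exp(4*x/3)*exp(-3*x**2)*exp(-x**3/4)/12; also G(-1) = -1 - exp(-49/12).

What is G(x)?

G(x) = -exp(4*x/3)*exp(-3*x**2)*exp(-x**3/4) - 1

G'(x) matches the chain-rule pattern g'(h)*h' with inner function h(x) = -x**3/4 - 3*x**2 + 4*x/3; substituting u = h(x) collapses the integral.
A general antiderivative is -exp(-x**3/4 - 3*x**2 + 4*x/3) + C.
The condition gives C = -1 - exp(-49/12) - (-exp(-49/12)) = -1.
So G(x) = -exp(4*x/3)*exp(-3*x**2)*exp(-x**3/4) - 1.
Check: d/dx[-exp(4*x/3)*exp(-3*x**2)*exp(-x**3/4) - 1] = (9*x**2*exp(4*x/3) + 72*x*exp(4*x/3) - 16*exp(4*x/3))*exp(-3*x**2)*exp(-x**3/4)/12, which equals G'(x).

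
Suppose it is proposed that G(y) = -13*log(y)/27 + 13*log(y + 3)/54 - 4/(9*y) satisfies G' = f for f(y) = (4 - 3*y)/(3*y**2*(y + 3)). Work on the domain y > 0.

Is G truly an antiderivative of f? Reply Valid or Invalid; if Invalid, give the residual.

d/dy[G] = (-13*y**2 - 54*y + 72)/(54*y**3 + 162*y**2)
d/dy[G] - f(y) = -13/(54*y + 162) != 0.

Invalid: d/dy[G] - f = -13/(54*y + 162), which is not 0.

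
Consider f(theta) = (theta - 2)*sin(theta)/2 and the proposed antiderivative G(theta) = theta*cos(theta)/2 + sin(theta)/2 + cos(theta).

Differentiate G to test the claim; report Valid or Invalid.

d/dtheta[G] = -theta*sin(theta)/2 - sin(theta) + cos(theta)
d/dtheta[G] - f(theta) = -theta*sin(theta) + cos(theta) != 0.

Invalid: d/dtheta[G] - f = -theta*sin(theta) + cos(theta), which is not 0.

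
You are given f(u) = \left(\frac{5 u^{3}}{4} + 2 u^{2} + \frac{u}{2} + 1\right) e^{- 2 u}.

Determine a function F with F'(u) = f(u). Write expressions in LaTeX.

Recognize the product-rule pattern: f = v'r + vr' with v = - \frac{5 u^{3}}{8} - \frac{31 u^{2}}{16} - \frac{35 u}{16} - \frac{51}{32}, r = e^{- 2 u}, so integration by parts undoes it.
Check: d/du[\frac{\left(- 20 u^{3} - 62 u^{2} - 70 u - 51\right) e^{- 2 u}}{32}] = \frac{\left(5 u^{3} + 8 u^{2} + 2 u + 4\right) e^{- 2 u}}{4}, which equals f(u).

An antiderivative is F(u) = \frac{\left(- 20 u^{3} - 62 u^{2} - 70 u - 51\right) e^{- 2 u}}{32}.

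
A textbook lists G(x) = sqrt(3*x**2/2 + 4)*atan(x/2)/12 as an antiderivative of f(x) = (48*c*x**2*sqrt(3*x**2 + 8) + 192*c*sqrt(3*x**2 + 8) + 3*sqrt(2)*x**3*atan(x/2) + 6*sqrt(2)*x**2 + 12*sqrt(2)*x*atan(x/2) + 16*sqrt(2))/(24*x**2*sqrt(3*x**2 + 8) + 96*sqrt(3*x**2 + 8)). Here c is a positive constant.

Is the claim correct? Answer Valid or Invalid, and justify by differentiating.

d/dx[G] = (3*x**3*atan(x/2) + 6*x**2 + 12*x*atan(x/2) + 16)/(12*sqrt(2)*x**2*sqrt(3*x**2 + 8) + 48*sqrt(2)*sqrt(3*x**2 + 8))
d/dx[G] - f(x) = -2*c != 0.

Invalid: d/dx[G] - f = -2*c, which is not 0.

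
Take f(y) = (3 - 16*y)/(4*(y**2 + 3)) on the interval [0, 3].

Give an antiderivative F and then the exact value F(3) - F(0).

Check any antiderivative F(y) by computing F'(y) and comparing it with f(y).
F(y) = (-8*log(y**2 + 3) + sqrt(3)*atan(sqrt(3)*y/3))/4 is an antiderivative of f.
Check: d/dy[(-8*log(y**2 + 3) + sqrt(3)*atan(sqrt(3)*y/3))/4] = (3 - 16*y)/(4*y**2 + 12), which equals f(y).
F(3) = -2*log(12) + sqrt(3)*pi/12; F(0) = -2*log(3).
Integral = F(3) - F(0) = -2*log(12) + sqrt(3)*pi/12 + 2*log(3).

Antiderivative: F(y) = (-8*log(y**2 + 3) + sqrt(3)*atan(sqrt(3)*y/3))/4; value = -2*log(12) + sqrt(3)*pi/12 + 2*log(3)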